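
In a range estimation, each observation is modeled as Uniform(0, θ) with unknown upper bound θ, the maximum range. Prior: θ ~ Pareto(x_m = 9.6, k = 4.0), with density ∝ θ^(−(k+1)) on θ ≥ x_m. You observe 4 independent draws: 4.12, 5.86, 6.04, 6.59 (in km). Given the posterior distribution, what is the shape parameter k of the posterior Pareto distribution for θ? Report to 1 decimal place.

8.0

A Pareto(scale x_m, shape k) prior on the upper bound θ of Uniform(0, θ) is conjugate: posterior is Pareto(max(x_m, max xᵢ), k + n).
Sample maximum = 6.59; prior scale x_m = 9.6 → posterior scale = max = 9.60.
Posterior shape = 4.0 + 4 = 8.0.
Posterior shape k = 8.0.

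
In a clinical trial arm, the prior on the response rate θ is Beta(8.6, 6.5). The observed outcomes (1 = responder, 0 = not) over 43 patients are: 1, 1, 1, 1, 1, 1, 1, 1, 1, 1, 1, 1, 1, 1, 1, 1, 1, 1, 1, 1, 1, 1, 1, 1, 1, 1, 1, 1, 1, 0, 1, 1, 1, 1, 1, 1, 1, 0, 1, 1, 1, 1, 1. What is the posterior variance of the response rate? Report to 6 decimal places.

0.002113

The Beta prior is conjugate to a Binomial/Bernoulli likelihood; the update adds successes to α and failures to β.
Posterior: Beta(α+k, β+n−k) = Beta(8.6+41, 6.5+2) = Beta(49.6, 8.5).
Var = αβ/((α+β)²(α+β+1)) = 49.6·8.5/(58.1²·59.1) = 0.002113.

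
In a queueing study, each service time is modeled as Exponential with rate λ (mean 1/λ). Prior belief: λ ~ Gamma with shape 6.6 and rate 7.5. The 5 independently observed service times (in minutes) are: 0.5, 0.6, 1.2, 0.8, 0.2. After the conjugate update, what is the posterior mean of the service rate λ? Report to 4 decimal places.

1.0741

With a Gamma(shape α, rate β) prior on the exponential rate λ, the posterior after n observations with total T = Σxᵢ is Gamma(α+n, β+T).
Sum of observations T = 3.3 minutes; n = 5.
Posterior: Gamma(6.6+5, 7.5+3.3) = Gamma(11.6, 10.8).
Posterior mean of λ = α/β = 11.6/10.8 = 1.0741.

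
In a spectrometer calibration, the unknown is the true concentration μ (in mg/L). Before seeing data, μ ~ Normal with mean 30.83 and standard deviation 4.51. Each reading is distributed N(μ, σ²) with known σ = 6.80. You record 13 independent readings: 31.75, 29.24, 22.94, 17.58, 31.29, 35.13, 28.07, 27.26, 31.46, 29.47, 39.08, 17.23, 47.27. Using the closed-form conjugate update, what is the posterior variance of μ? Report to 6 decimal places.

For Normal data with known variance σ², a Normal(μ₀, σ₀²) prior on μ is conjugate. Posterior precision = 1/σ₀² + n/σ²; posterior mean is the precision-weighted average of μ₀ and x̄.
σ₀² = 4.51² = 20.3401, σ² = 6.80² = 46.24; σ² + n·σ₀² = 46.24 + 13·20.3401 = 310.6613.
Posterior precision = 1/σ₀² + n/σ² = 1/20.3401 + 13/46.24 = (σ² + n·σ₀²)/(σ₀²σ²) = 310.6613/(20.3401·46.24); posterior variance σₙ² = σ₀²σ²/(σ² + n·σ₀²) = 20.3401·46.24/310.6613 = 3.027497.

3.027497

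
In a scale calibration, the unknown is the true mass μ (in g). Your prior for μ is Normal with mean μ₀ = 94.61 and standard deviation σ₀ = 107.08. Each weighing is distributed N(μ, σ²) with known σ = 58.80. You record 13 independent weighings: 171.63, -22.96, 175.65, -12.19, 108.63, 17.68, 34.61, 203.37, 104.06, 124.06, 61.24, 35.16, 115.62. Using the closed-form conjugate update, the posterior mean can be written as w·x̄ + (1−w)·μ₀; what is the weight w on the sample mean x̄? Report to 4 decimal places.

0.9773

For Normal data with known variance σ², a Normal(μ₀, σ₀²) prior on μ is conjugate. Posterior precision = 1/σ₀² + n/σ²; posterior mean is the precision-weighted average of μ₀ and x̄.
σ₀² = 107.08² = 11466.1264, σ² = 58.80² = 3457.44. Prior precision 1/σ₀² = 1/11466.1264; data precision n/σ² = 13/3457.44.
w = (n/σ²)/(1/σ₀² + n/σ²) = n·σ₀²/(σ² + n·σ₀²) = 13·11466.1264/(3457.44 + 13·11466.1264) = 149059.6432/152517.0832 = 0.9773.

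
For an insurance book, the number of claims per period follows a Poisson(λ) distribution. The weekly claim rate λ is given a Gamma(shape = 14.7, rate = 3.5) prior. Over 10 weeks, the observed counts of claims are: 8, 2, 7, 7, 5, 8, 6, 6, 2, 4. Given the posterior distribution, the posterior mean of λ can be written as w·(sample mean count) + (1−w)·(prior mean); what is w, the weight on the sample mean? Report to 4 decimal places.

0.7407

With a Gamma(shape α, rate β) prior, the Poisson likelihood is conjugate: the posterior is Gamma(α + ΣXᵢ, β + n).
Posterior mean = (α₀+S)/(β₀+n) = [n/(β₀+n)]·(S/n) + [β₀/(β₀+n)]·(α₀/β₀), so only n and β₀ enter the weight.
Weight on data w = n/(β₀+n) = 10/(3.5+10) = 10/13.5 = 0.7407.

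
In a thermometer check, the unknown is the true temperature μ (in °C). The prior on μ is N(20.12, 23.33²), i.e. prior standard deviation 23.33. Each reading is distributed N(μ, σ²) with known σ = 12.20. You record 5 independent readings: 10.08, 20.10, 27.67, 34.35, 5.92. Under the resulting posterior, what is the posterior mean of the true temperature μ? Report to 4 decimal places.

For Normal data with known variance σ², a Normal(μ₀, σ₀²) prior on μ is conjugate. Posterior precision = 1/σ₀² + n/σ²; posterior mean is the precision-weighted average of μ₀ and x̄.
Σxᵢ = 10.08 + 20.10 + 27.67 + 34.35 + 5.92 = 98.12, so n·x̄ = 98.12.
σ₀² = 23.33² = 544.2889, σ² = 12.20² = 148.84; σ² + n·σ₀² = 148.84 + 5·544.2889 = 2870.2845.
Posterior mean = (μ₀/σ₀² + n·x̄/σ²)/(1/σ₀² + n/σ²) = (σ²·μ₀ + σ₀²·n·x̄)/(σ² + n·σ₀²) = (148.84·20.12 + 544.2889·98.12)/2870.2845 = 56400.287668/2870.2845 = 19.6497.

19.6497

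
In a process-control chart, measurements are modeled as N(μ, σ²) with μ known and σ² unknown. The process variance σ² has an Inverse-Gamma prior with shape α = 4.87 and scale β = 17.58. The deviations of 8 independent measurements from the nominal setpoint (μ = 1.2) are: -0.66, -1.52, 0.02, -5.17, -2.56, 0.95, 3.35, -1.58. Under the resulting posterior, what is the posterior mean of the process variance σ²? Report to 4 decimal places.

With known mean μ and an Inverse-Gamma(α, β) prior on σ², the Normal likelihood is conjugate: posterior is Inv-Gamma(α + n/2, β + Σ(xᵢ−μ)²/2).
Σ(xᵢ−μ)² = (-0.66)² + (-1.52)² + (0.02)² + (-5.17)² + (-2.56)² + (0.95)² + (3.35)² + (-1.58)² = 50.6503.
Posterior: Inv-Gamma(4.87 + 8/2, 17.58 + 50.6503/2) = Inv-Gamma(8.87, 42.90515).
E[σ²|data] = β/(α−1) = 42.90515/7.87 = 5.4517.

5.4517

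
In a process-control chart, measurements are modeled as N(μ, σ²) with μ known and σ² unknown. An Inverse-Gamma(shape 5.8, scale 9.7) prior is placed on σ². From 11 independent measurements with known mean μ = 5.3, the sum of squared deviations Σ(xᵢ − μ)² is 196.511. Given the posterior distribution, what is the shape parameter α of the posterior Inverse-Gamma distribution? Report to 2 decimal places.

11.30

With known mean μ and an Inverse-Gamma(α, β) prior on σ², the Normal likelihood is conjugate: posterior is Inv-Gamma(α + n/2, β + Σ(xᵢ−μ)²/2).
Posterior: Inv-Gamma(5.8 + 11/2, 9.7 + 196.511/2) = Inv-Gamma(11.30, 107.9555).
Posterior α = 11.30.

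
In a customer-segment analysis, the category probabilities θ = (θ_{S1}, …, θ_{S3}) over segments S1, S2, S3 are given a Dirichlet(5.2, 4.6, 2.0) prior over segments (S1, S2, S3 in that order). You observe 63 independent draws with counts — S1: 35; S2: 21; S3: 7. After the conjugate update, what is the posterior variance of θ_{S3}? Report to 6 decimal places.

The Dirichlet prior is conjugate to the Multinomial likelihood: each posterior αⱼ = prior αⱼ + observed count nⱼ.
Posterior concentration: (40.2, 25.6, 9.0), total = 74.8.
Var[θ_j] = α_j(Σα−α_j)/((Σα)²(Σα+1)) = 9.0·65.8/(74.8²·75.8) = 0.001396.

0.001396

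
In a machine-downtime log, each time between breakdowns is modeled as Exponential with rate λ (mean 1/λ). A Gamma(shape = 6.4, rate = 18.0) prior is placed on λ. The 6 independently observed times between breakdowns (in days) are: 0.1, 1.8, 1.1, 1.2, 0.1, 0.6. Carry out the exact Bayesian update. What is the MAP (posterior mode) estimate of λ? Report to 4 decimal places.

With a Gamma(shape α, rate β) prior on the exponential rate λ, the posterior after n observations with total T = Σxᵢ is Gamma(α+n, β+T).
Sum of observations T = 4.9 days; n = 6.
Posterior: Gamma(6.4+6, 18.0+4.9) = Gamma(12.4, 22.9).
Mode = (α−1)/β = 0.4978.

0.4978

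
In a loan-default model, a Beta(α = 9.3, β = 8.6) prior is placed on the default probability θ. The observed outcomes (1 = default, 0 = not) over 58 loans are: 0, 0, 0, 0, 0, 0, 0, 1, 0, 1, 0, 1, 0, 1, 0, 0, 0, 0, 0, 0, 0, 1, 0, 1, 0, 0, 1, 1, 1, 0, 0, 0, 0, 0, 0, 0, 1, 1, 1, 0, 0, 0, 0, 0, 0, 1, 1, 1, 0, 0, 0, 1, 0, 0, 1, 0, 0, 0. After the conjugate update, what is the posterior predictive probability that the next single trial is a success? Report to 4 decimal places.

The Beta prior is conjugate to a Binomial/Bernoulli likelihood; the update adds successes to α and failures to β.
Posterior: Beta(α+k, β+n−k) = Beta(9.3+17, 8.6+41) = Beta(26.3, 49.6).
For a single future Bernoulli trial, P(success | data) = α/(α+β) = 0.3465.

0.3465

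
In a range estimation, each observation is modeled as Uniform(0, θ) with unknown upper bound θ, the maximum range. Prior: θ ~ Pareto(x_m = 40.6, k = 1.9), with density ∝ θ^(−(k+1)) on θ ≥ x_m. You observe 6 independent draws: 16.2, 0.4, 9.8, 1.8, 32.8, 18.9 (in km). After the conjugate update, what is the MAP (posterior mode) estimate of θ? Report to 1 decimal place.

A Pareto(scale x_m, shape k) prior on the upper bound θ of Uniform(0, θ) is conjugate: posterior is Pareto(max(x_m, max xᵢ), k + n).
Sample maximum = 32.8; prior scale x_m = 40.6 → posterior scale = max = 40.6.
Posterior shape = 1.9 + 6 = 7.9.
The Pareto density is decreasing on [x_m, ∞), so the mode is x_m = 40.6.

40.6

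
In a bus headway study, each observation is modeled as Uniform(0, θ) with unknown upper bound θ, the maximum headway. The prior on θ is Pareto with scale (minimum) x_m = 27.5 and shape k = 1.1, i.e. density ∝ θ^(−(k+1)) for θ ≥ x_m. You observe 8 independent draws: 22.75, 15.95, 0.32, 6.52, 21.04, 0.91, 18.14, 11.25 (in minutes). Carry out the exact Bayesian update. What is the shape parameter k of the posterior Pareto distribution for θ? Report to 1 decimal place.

9.1

A Pareto(scale x_m, shape k) prior on the upper bound θ of Uniform(0, θ) is conjugate: posterior is Pareto(max(x_m, max xᵢ), k + n).
Sample maximum = 22.75; prior scale x_m = 27.5 → posterior scale = max = 27.50.
Posterior shape = 1.1 + 8 = 9.1.
Posterior shape k = 9.1.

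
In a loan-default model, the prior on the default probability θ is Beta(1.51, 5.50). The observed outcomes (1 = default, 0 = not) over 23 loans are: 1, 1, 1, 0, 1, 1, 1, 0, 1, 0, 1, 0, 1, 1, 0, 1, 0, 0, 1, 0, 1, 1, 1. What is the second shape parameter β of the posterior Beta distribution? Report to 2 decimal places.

13.50

The Beta prior is conjugate to a Binomial/Bernoulli likelihood; the update adds successes to α and failures to β.
Posterior: Beta(α+k, β+n−k) = Beta(1.51+15, 5.50+8) = Beta(16.51, 13.50).
Posterior β = 13.50.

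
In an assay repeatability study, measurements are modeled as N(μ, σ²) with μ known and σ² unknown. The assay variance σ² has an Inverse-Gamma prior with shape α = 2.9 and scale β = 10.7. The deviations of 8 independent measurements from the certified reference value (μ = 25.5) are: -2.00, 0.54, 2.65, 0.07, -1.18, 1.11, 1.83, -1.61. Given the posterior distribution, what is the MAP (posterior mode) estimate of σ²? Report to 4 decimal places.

With known mean μ and an Inverse-Gamma(α, β) prior on σ², the Normal likelihood is conjugate: posterior is Inv-Gamma(α + n/2, β + Σ(xᵢ−μ)²/2).
Σ(xᵢ−μ)² = (-2.00)² + (0.54)² + (2.65)² + (0.07)² + (-1.18)² + (1.11)² + (1.83)² + (-1.61)² = 19.8845.
Posterior: Inv-Gamma(2.9 + 8/2, 10.7 + 19.8845/2) = Inv-Gamma(6.90, 20.64225).
Mode = β/(α+1) = 20.64225/7.90 = 2.6129.

2.6129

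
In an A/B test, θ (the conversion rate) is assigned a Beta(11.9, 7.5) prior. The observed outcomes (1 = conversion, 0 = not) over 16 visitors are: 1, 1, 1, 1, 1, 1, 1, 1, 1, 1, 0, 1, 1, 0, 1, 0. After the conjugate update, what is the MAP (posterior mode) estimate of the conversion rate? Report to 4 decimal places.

0.7156

The Beta prior is conjugate to a Binomial/Bernoulli likelihood; the update adds successes to α and failures to β.
Posterior: Beta(α+k, β+n−k) = Beta(11.9+13, 7.5+3) = Beta(24.9, 10.5).
Mode of Beta(a,b) for a,b>1 is (a−1)/(a+b−2) = 23.9/33.4 = 0.7156.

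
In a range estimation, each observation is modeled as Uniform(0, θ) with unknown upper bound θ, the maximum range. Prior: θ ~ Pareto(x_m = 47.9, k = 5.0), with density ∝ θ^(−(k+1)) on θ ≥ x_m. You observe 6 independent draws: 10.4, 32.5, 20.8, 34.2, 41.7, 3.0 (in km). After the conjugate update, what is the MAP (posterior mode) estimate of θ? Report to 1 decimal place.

47.9

A Pareto(scale x_m, shape k) prior on the upper bound θ of Uniform(0, θ) is conjugate: posterior is Pareto(max(x_m, max xᵢ), k + n).
Sample maximum = 41.7; prior scale x_m = 47.9 → posterior scale = max = 47.9.
Posterior shape = 5.0 + 6 = 11.0.
The Pareto density is decreasing on [x_m, ∞), so the mode is x_m = 47.9.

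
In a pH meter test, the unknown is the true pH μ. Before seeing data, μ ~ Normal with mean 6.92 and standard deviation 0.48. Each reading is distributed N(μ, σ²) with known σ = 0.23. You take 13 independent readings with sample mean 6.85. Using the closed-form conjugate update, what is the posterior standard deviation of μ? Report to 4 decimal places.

0.0632

For Normal data with known variance σ², a Normal(μ₀, σ₀²) prior on μ is conjugate. Posterior precision = 1/σ₀² + n/σ²; posterior mean is the precision-weighted average of μ₀ and x̄.
σ₀² = 0.48² = 0.2304, σ² = 0.23² = 0.0529; σ² + n·σ₀² = 0.0529 + 13·0.2304 = 3.0481.
Posterior precision = 1/σ₀² + n/σ² = 1/0.2304 + 13/0.0529 = (σ² + n·σ₀²)/(σ₀²σ²) = 3.0481/(0.2304·0.0529); posterior variance σₙ² = σ₀²σ²/(σ² + n·σ₀²) = 0.2304·0.0529/3.0481 = 0.003999.
Posterior SD = √σₙ² = √(0.2304·0.0529/3.0481) = 0.0632.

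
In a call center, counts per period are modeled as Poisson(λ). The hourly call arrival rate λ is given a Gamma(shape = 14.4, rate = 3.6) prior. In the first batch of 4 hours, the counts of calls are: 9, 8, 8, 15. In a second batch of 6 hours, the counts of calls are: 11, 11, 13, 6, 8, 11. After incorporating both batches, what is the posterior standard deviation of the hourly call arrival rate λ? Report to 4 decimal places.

With a Gamma(shape α, rate β) prior, the Poisson likelihood is conjugate: the posterior is Gamma(α + ΣXᵢ, β + n).
Batch 1: sum of counts S = 40 over n = 4 hours.
After batch 1: Gamma(α+S, β+n) = Gamma(14.4+40, 3.6+4) = Gamma(54.4, 7.6).
Batch 2: sum of counts S = 60 over n = 6 hours.
After batch 2: Gamma(α+S, β+n) = Gamma(54.4+60, 7.6+6) = Gamma(114.4, 13.6).
SD = √α/β = √114.4/13.6 = 0.7865.

0.7865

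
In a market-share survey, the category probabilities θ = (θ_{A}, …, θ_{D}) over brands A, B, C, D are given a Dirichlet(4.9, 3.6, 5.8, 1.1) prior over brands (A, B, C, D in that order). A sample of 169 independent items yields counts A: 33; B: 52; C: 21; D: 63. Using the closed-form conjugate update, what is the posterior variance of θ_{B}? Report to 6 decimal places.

The Dirichlet prior is conjugate to the Multinomial likelihood: each posterior αⱼ = prior αⱼ + observed count nⱼ.
Posterior concentration: (37.9, 55.6, 26.8, 64.1), total = 184.4.
Var[θ_j] = α_j(Σα−α_j)/((Σα)²(Σα+1)) = 55.6·128.8/(184.4²·185.4) = 0.001136.

0.001136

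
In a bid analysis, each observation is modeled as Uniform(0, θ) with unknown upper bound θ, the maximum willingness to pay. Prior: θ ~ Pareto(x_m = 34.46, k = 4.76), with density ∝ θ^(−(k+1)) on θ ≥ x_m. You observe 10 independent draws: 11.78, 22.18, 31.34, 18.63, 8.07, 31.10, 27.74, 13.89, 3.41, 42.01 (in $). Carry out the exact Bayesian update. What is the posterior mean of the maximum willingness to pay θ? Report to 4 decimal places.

45.0631

A Pareto(scale x_m, shape k) prior on the upper bound θ of Uniform(0, θ) is conjugate: posterior is Pareto(max(x_m, max xᵢ), k + n).
Sample maximum = 42.01; prior scale x_m = 34.46 → posterior scale = max = 42.01.
Posterior shape = 4.76 + 10 = 14.76.
E[θ|data] = k·x_m/(k−1) = 14.76·42.01/13.76 = 45.0631.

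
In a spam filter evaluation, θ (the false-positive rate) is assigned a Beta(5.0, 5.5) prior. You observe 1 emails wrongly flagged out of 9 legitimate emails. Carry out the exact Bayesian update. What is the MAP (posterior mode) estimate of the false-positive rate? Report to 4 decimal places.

0.2857

The Beta prior is conjugate to a Binomial/Bernoulli likelihood; the update adds successes to α and failures to β.
Posterior: Beta(α+k, β+n−k) = Beta(5.0+1, 5.5+8) = Beta(6.0, 13.5).
Mode of Beta(a,b) for a,b>1 is (a−1)/(a+b−2) = 5.0/17.5 = 0.2857.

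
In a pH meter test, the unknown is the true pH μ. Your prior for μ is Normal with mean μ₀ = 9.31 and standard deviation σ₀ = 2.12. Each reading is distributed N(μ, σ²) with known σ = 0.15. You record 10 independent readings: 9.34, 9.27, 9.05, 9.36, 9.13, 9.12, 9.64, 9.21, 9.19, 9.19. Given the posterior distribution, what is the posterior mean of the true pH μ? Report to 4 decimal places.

9.2500

For Normal data with known variance σ², a Normal(μ₀, σ₀²) prior on μ is conjugate. Posterior precision = 1/σ₀² + n/σ²; posterior mean is the precision-weighted average of μ₀ and x̄.
Σxᵢ = 9.34 + 9.27 + 9.05 + 9.36 + 9.13 + 9.12 + 9.64 + 9.21 + 9.19 + 9.19 = 92.5, so n·x̄ = 92.5.
σ₀² = 2.12² = 4.4944, σ² = 0.15² = 0.0225; σ² + n·σ₀² = 0.0225 + 10·4.4944 = 44.9665.
Posterior mean = (μ₀/σ₀² + n·x̄/σ²)/(1/σ₀² + n/σ²) = (σ²·μ₀ + σ₀²·n·x̄)/(σ² + n·σ₀²) = (0.0225·9.31 + 4.4944·92.5)/44.9665 = 415.941475/44.9665 = 9.2500.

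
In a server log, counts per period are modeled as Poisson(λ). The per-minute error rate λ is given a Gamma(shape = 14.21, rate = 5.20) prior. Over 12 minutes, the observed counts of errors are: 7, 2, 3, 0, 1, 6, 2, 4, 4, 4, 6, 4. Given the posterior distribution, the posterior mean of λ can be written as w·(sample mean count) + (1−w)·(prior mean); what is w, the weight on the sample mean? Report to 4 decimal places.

With a Gamma(shape α, rate β) prior, the Poisson likelihood is conjugate: the posterior is Gamma(α + ΣXᵢ, β + n).
Posterior mean = (α₀+S)/(β₀+n) = [n/(β₀+n)]·(S/n) + [β₀/(β₀+n)]·(α₀/β₀), so only n and β₀ enter the weight.
Weight on data w = n/(β₀+n) = 12/(5.20+12) = 12/17.20 = 0.6977.

0.6977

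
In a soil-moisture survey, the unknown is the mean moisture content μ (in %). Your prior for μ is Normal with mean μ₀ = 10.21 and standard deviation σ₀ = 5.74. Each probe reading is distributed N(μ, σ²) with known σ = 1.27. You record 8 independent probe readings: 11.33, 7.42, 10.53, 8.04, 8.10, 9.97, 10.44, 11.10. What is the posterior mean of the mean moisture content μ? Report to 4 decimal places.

For Normal data with known variance σ², a Normal(μ₀, σ₀²) prior on μ is conjugate. Posterior precision = 1/σ₀² + n/σ²; posterior mean is the precision-weighted average of μ₀ and x̄.
Σxᵢ = 11.33 + 7.42 + 10.53 + 8.04 + 8.10 + 9.97 + 10.44 + 11.10 = 76.93, so n·x̄ = 76.93.
σ₀² = 5.74² = 32.9476, σ² = 1.27² = 1.6129; σ² + n·σ₀² = 1.6129 + 8·32.9476 = 265.1937.
Posterior mean = (μ₀/σ₀² + n·x̄/σ²)/(1/σ₀² + n/σ²) = (σ²·μ₀ + σ₀²·n·x̄)/(σ² + n·σ₀²) = (1.6129·10.21 + 32.9476·76.93)/265.1937 = 2551.126577/265.1937 = 9.6199.

9.6199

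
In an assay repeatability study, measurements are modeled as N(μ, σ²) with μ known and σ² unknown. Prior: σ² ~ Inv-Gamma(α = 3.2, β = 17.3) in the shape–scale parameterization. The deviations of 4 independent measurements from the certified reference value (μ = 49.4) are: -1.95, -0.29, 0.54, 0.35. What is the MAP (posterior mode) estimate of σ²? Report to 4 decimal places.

3.1372

With known mean μ and an Inverse-Gamma(α, β) prior on σ², the Normal likelihood is conjugate: posterior is Inv-Gamma(α + n/2, β + Σ(xᵢ−μ)²/2).
Σ(xᵢ−μ)² = (-1.95)² + (-0.29)² + (0.54)² + (0.35)² = 4.3007.
Posterior: Inv-Gamma(3.2 + 4/2, 17.3 + 4.3007/2) = Inv-Gamma(5.20, 19.45035).
Mode = β/(α+1) = 19.45035/6.20 = 3.1372.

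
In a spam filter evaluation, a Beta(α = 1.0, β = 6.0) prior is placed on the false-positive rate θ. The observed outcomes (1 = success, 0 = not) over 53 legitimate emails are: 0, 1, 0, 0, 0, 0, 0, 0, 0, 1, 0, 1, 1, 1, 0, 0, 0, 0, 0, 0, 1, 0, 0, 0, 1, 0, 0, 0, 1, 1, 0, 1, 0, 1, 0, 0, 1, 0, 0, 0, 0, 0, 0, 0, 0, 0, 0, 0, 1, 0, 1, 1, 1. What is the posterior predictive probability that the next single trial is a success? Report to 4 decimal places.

0.2833

The Beta prior is conjugate to a Binomial/Bernoulli likelihood; the update adds successes to α and failures to β.
Posterior: Beta(α+k, β+n−k) = Beta(1.0+16, 6.0+37) = Beta(17.0, 43.0).
For a single future Bernoulli trial, P(success | data) = α/(α+β) = 0.2833.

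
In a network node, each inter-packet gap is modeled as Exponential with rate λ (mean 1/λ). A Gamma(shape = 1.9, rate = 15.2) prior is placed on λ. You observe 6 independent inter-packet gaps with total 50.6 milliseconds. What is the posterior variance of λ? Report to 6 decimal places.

With a Gamma(shape α, rate β) prior on the exponential rate λ, the posterior after n observations with total T = Σxᵢ is Gamma(α+n, β+T).
Posterior: Gamma(1.9+6, 15.2+50.6) = Gamma(7.9, 65.8).
Var = α/β² = 0.001825.

0.001825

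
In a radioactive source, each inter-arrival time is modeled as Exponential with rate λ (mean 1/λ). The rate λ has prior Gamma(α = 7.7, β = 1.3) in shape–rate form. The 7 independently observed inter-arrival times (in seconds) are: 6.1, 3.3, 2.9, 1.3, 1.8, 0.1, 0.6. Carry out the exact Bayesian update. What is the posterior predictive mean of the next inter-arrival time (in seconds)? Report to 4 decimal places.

1.2701

With a Gamma(shape α, rate β) prior on the exponential rate λ, the posterior after n observations with total T = Σxᵢ is Gamma(α+n, β+T).
Sum of observations T = 16.1 seconds; n = 7.
Posterior: Gamma(7.7+7, 1.3+16.1) = Gamma(14.7, 17.4).
The predictive distribution for the next observation is Lomax; its mean is β/(α−1) = 17.4/13.7 = 1.2701.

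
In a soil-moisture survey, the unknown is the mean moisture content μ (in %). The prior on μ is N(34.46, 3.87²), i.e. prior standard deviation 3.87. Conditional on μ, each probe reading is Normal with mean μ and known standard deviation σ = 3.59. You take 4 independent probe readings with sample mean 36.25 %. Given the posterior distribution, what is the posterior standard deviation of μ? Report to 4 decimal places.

For Normal data with known variance σ², a Normal(μ₀, σ₀²) prior on μ is conjugate. Posterior precision = 1/σ₀² + n/σ²; posterior mean is the precision-weighted average of μ₀ and x̄.
σ₀² = 3.87² = 14.9769, σ² = 3.59² = 12.8881; σ² + n·σ₀² = 12.8881 + 4·14.9769 = 72.7957.
Posterior precision = 1/σ₀² + n/σ² = 1/14.9769 + 4/12.8881 = (σ² + n·σ₀²)/(σ₀²σ²) = 72.7957/(14.9769·12.8881); posterior variance σₙ² = σ₀²σ²/(σ² + n·σ₀²) = 14.9769·12.8881/72.7957 = 2.651582.
Posterior SD = √σₙ² = √(14.9769·12.8881/72.7957) = 1.6284.

1.6284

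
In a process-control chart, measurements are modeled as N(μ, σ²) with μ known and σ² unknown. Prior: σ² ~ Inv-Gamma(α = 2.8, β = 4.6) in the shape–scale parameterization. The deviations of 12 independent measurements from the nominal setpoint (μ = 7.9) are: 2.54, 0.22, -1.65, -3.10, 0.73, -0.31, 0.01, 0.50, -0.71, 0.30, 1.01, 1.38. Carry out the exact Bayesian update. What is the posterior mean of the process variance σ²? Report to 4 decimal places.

With known mean μ and an Inverse-Gamma(α, β) prior on σ², the Normal likelihood is conjugate: posterior is Inv-Gamma(α + n/2, β + Σ(xᵢ−μ)²/2).
Σ(xᵢ−μ)² = (2.54)² + (0.22)² + (-1.65)² + (-3.10)² + (0.73)² + (-0.31)² + (0.01)² + (0.50)² + (-0.71)² + (0.30)² + (1.01)² + (1.38)² = 23.2302.
Posterior: Inv-Gamma(2.8 + 12/2, 4.6 + 23.2302/2) = Inv-Gamma(8.80, 16.21510).
E[σ²|data] = β/(α−1) = 16.21510/7.80 = 2.0789.

2.0789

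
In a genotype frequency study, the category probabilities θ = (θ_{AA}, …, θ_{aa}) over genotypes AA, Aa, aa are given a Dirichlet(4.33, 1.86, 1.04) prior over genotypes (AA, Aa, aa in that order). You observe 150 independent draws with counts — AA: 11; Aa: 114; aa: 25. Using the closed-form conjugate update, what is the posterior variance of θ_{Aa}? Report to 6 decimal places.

0.001225

The Dirichlet prior is conjugate to the Multinomial likelihood: each posterior αⱼ = prior αⱼ + observed count nⱼ.
Posterior concentration: (15.33, 115.86, 26.04), total = 157.23.
Var[θ_j] = α_j(Σα−α_j)/((Σα)²(Σα+1)) = 115.86·41.37/(157.23²·158.23) = 0.001225.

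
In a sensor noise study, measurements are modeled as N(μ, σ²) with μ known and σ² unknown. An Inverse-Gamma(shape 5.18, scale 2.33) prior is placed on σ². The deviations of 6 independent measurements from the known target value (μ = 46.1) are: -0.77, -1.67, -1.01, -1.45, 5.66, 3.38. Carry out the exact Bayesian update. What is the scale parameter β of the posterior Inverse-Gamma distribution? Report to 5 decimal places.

27.31220

With known mean μ and an Inverse-Gamma(α, β) prior on σ², the Normal likelihood is conjugate: posterior is Inv-Gamma(α + n/2, β + Σ(xᵢ−μ)²/2).
Σ(xᵢ−μ)² = (-0.77)² + (-1.67)² + (-1.01)² + (-1.45)² + (5.66)² + (3.38)² = 49.9644.
Posterior: Inv-Gamma(5.18 + 6/2, 2.33 + 49.9644/2) = Inv-Gamma(8.18, 27.31220).
Posterior β = 27.31220.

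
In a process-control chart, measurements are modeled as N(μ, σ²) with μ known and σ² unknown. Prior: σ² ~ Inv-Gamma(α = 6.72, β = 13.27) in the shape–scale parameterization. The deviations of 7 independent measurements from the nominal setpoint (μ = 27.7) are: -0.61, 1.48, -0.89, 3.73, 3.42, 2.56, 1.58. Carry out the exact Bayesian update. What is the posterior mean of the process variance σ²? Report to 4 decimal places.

3.5008

With known mean μ and an Inverse-Gamma(α, β) prior on σ², the Normal likelihood is conjugate: posterior is Inv-Gamma(α + n/2, β + Σ(xᵢ−μ)²/2).
Σ(xᵢ−μ)² = (-0.61)² + (1.48)² + (-0.89)² + (3.73)² + (3.42)² + (2.56)² + (1.58)² = 38.0139.
Posterior: Inv-Gamma(6.72 + 7/2, 13.27 + 38.0139/2) = Inv-Gamma(10.22, 32.27695).
E[σ²|data] = β/(α−1) = 32.27695/9.22 = 3.5008.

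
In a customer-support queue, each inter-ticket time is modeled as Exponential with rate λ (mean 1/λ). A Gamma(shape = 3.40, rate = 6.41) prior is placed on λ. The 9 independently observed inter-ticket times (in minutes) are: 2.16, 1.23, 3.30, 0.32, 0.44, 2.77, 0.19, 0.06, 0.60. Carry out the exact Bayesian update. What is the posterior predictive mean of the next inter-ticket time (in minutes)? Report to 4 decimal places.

1.5333

With a Gamma(shape α, rate β) prior on the exponential rate λ, the posterior after n observations with total T = Σxᵢ is Gamma(α+n, β+T).
Sum of observations T = 11.07 minutes; n = 9.
Posterior: Gamma(3.40+9, 6.41+11.07) = Gamma(12.40, 17.48).
The predictive distribution for the next observation is Lomax; its mean is β/(α−1) = 17.48/11.40 = 1.5333.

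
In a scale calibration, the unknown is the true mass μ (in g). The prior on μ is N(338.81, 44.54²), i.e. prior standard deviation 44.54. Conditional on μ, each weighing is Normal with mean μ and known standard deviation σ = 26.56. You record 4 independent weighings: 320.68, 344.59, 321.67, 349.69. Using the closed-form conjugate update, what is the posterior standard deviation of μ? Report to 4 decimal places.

12.7264

For Normal data with known variance σ², a Normal(μ₀, σ₀²) prior on μ is conjugate. Posterior precision = 1/σ₀² + n/σ²; posterior mean is the precision-weighted average of μ₀ and x̄.
σ₀² = 44.54² = 1983.8116, σ² = 26.56² = 705.4336; σ² + n·σ₀² = 705.4336 + 4·1983.8116 = 8640.68.
Posterior precision = 1/σ₀² + n/σ² = 1/1983.8116 + 4/705.4336 = (σ² + n·σ₀²)/(σ₀²σ²) = 8640.68/(1983.8116·705.4336); posterior variance σₙ² = σ₀²σ²/(σ² + n·σ₀²) = 1983.8116·705.4336/8640.68 = 161.960327.
Posterior SD = √σₙ² = √(1983.8116·705.4336/8640.68) = 12.7264.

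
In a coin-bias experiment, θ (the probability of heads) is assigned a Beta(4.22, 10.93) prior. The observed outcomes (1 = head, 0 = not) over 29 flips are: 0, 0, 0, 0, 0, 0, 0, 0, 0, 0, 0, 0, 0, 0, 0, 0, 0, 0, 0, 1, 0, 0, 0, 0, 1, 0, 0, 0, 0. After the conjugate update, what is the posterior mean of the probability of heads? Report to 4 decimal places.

The Beta prior is conjugate to a Binomial/Bernoulli likelihood; the update adds successes to α and failures to β.
Posterior: Beta(α+k, β+n−k) = Beta(4.22+2, 10.93+27) = Beta(6.22, 37.93).
Posterior mean = α/(α+β) = 6.22/44.15 = 0.1409.

0.1409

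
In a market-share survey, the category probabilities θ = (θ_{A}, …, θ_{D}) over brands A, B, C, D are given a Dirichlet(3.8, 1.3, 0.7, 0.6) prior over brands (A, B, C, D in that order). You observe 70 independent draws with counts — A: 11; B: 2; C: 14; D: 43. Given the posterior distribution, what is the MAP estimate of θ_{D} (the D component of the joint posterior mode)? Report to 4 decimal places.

The Dirichlet prior is conjugate to the Multinomial likelihood: each posterior αⱼ = prior αⱼ + observed count nⱼ.
Posterior concentration: (14.8, 3.3, 14.7, 43.6), total = 76.4.
Joint mode component: (α_{D}−1)/(Σα−K) = 42.6/72.4 = 0.5884.

0.5884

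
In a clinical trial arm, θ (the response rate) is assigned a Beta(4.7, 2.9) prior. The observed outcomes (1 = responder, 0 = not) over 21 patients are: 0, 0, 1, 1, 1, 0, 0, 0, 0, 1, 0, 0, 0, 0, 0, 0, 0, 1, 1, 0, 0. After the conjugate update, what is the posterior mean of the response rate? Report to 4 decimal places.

The Beta prior is conjugate to a Binomial/Bernoulli likelihood; the update adds successes to α and failures to β.
Posterior: Beta(α+k, β+n−k) = Beta(4.7+6, 2.9+15) = Beta(10.7, 17.9).
Posterior mean = α/(α+β) = 10.7/28.6 = 0.3741.

0.3741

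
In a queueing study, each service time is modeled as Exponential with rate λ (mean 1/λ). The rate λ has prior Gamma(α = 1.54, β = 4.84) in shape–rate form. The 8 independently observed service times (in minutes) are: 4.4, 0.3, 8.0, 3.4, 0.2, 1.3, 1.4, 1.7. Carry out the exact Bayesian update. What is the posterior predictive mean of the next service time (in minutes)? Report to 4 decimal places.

With a Gamma(shape α, rate β) prior on the exponential rate λ, the posterior after n observations with total T = Σxᵢ is Gamma(α+n, β+T).
Sum of observations T = 20.7 minutes; n = 8.
Posterior: Gamma(1.54+8, 4.84+20.7) = Gamma(9.54, 25.54).
The predictive distribution for the next observation is Lomax; its mean is β/(α−1) = 25.54/8.54 = 2.9906.

2.9906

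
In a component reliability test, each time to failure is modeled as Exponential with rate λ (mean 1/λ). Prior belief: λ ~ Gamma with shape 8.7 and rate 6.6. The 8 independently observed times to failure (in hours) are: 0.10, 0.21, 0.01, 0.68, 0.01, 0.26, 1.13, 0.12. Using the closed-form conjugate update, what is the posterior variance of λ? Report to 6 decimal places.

0.200783

With a Gamma(shape α, rate β) prior on the exponential rate λ, the posterior after n observations with total T = Σxᵢ is Gamma(α+n, β+T).
Sum of observations T = 2.52 hours; n = 8.
Posterior: Gamma(8.7+8, 6.6+2.52) = Gamma(16.7, 9.12).
Var = α/β² = 0.200783.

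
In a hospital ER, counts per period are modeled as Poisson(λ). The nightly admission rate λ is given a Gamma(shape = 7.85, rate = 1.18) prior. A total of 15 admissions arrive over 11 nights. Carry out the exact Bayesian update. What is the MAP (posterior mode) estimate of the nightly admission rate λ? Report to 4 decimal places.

With a Gamma(shape α, rate β) prior, the Poisson likelihood is conjugate: the posterior is Gamma(α + ΣXᵢ, β + n).
Posterior: Gamma(α+S, β+n) = Gamma(7.85+15, 1.18+11) = Gamma(22.85, 12.18).
Mode of Gamma(α,β) for α≥1 is (α−1)/β = 21.85/12.18 = 1.7939.

1.7939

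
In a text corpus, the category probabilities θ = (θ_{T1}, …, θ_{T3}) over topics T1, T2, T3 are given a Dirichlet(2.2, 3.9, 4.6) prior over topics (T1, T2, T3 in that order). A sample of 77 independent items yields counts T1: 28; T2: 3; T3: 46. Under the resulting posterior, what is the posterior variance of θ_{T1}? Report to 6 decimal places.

The Dirichlet prior is conjugate to the Multinomial likelihood: each posterior αⱼ = prior αⱼ + observed count nⱼ.
Posterior concentration: (30.2, 6.9, 50.6), total = 87.7.
Var[θ_j] = α_j(Σα−α_j)/((Σα)²(Σα+1)) = 30.2·57.5/(87.7²·88.7) = 0.002545.

0.002545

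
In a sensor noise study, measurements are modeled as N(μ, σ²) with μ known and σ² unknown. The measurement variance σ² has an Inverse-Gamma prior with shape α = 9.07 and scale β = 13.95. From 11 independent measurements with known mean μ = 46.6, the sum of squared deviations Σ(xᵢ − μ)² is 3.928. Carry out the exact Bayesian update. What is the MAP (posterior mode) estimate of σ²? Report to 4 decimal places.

1.0221

With known mean μ and an Inverse-Gamma(α, β) prior on σ², the Normal likelihood is conjugate: posterior is Inv-Gamma(α + n/2, β + Σ(xᵢ−μ)²/2).
Posterior: Inv-Gamma(9.07 + 11/2, 13.95 + 3.928/2) = Inv-Gamma(14.57, 15.9140).
Mode = β/(α+1) = 15.9140/15.57 = 1.0221.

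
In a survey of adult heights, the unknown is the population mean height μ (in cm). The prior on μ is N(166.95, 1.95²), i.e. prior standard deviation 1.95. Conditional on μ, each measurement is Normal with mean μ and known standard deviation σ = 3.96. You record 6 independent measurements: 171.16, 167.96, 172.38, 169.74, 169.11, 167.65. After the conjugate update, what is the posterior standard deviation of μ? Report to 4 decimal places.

1.2446

For Normal data with known variance σ², a Normal(μ₀, σ₀²) prior on μ is conjugate. Posterior precision = 1/σ₀² + n/σ²; posterior mean is the precision-weighted average of μ₀ and x̄.
σ₀² = 1.95² = 3.8025, σ² = 3.96² = 15.6816; σ² + n·σ₀² = 15.6816 + 6·3.8025 = 38.4966.
Posterior precision = 1/σ₀² + n/σ² = 1/3.8025 + 6/15.6816 = (σ² + n·σ₀²)/(σ₀²σ²) = 38.4966/(3.8025·15.6816); posterior variance σₙ² = σ₀²σ²/(σ² + n·σ₀²) = 3.8025·15.6816/38.4966 = 1.548949.
Posterior SD = √σₙ² = √(3.8025·15.6816/38.4966) = 1.2446.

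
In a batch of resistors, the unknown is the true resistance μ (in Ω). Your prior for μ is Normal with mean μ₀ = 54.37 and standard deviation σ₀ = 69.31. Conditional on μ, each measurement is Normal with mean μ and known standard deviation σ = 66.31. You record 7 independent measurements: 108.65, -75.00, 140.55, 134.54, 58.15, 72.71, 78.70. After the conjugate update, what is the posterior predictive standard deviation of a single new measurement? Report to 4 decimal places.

For Normal data with known variance σ², a Normal(μ₀, σ₀²) prior on μ is conjugate. Posterior precision = 1/σ₀² + n/σ²; posterior mean is the precision-weighted average of μ₀ and x̄.
σ₀² = 69.31² = 4803.8761, σ² = 66.31² = 4397.0161; σ² + n·σ₀² = 4397.0161 + 7·4803.8761 = 38024.1488.
Posterior precision = 1/σ₀² + n/σ² = 1/4803.8761 + 7/4397.0161 = (σ² + n·σ₀²)/(σ₀²σ²) = 38024.1488/(4803.8761·4397.0161); posterior variance σₙ² = σ₀²σ²/(σ² + n·σ₀²) = 4803.8761·4397.0161/38024.1488 = 555.508045.
Predictive variance for one new observation = σₙ² + σ² = 4803.8761·4397.0161/38024.1488 + 4397.0161 = σ²·(σ₀² + 38024.1488)/38024.1488 = 4397.0161·42828.0249/38024.1488 = 4952.524145; SD = √(4397.0161·42828.0249/38024.1488) = 70.3742.

70.3742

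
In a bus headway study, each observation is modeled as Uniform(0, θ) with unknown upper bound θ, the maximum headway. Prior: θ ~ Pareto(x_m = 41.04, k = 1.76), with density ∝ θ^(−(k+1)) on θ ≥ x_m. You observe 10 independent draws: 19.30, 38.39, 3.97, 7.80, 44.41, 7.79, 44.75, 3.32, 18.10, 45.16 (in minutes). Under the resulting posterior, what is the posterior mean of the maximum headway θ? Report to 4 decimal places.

A Pareto(scale x_m, shape k) prior on the upper bound θ of Uniform(0, θ) is conjugate: posterior is Pareto(max(x_m, max xᵢ), k + n).
Sample maximum = 45.16; prior scale x_m = 41.04 → posterior scale = max = 45.16.
Posterior shape = 1.76 + 10 = 11.76.
E[θ|data] = k·x_m/(k−1) = 11.76·45.16/10.76 = 49.3570.

49.3570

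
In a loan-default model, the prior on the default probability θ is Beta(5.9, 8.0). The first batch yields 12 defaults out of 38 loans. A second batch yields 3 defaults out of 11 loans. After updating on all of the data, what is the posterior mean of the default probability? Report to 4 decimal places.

0.3323

The Beta prior is conjugate to a Binomial/Bernoulli likelihood; the update adds successes to α and failures to β.
After batch 1: Beta(5.9+12, 8.0+26) = Beta(17.9, 34.0).
After batch 2: Beta(17.9+3, 34.0+8) = Beta(20.9, 42.0).
Posterior mean = α/(α+β) = 20.9/62.9 = 0.3323.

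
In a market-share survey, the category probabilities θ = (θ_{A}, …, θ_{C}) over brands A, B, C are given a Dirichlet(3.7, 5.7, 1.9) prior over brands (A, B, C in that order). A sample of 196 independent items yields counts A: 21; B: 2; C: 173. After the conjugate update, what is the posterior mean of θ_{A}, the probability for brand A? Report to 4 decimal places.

The Dirichlet prior is conjugate to the Multinomial likelihood: each posterior αⱼ = prior αⱼ + observed count nⱼ.
Posterior concentration: (24.7, 7.7, 174.9), total = 207.3.
E[θ_{A}|data] = α_{A}/Σα = 24.7/207.3 = 0.1192.

0.1192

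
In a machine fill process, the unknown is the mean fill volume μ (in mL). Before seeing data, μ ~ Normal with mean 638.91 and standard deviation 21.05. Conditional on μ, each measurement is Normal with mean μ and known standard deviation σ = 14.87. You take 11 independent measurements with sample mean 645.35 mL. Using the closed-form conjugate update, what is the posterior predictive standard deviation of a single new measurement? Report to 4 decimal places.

15.5031

For Normal data with known variance σ², a Normal(μ₀, σ₀²) prior on μ is conjugate. Posterior precision = 1/σ₀² + n/σ²; posterior mean is the precision-weighted average of μ₀ and x̄.
σ₀² = 21.05² = 443.1025, σ² = 14.87² = 221.1169; σ² + n·σ₀² = 221.1169 + 11·443.1025 = 5095.2444.
Posterior precision = 1/σ₀² + n/σ² = 1/443.1025 + 11/221.1169 = (σ² + n·σ₀²)/(σ₀²σ²) = 5095.2444/(443.1025·221.1169); posterior variance σₙ² = σ₀²σ²/(σ² + n·σ₀²) = 443.1025·221.1169/5095.2444 = 19.229196.
Predictive variance for one new observation = σₙ² + σ² = 443.1025·221.1169/5095.2444 + 221.1169 = σ²·(σ₀² + 5095.2444)/5095.2444 = 221.1169·5538.3469/5095.2444 = 240.346096; SD = √(221.1169·5538.3469/5095.2444) = 15.5031.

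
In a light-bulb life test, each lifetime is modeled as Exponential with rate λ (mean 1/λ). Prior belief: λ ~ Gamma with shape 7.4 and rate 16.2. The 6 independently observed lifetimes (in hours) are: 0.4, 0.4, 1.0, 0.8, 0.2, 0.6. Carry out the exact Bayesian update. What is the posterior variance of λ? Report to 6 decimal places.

With a Gamma(shape α, rate β) prior on the exponential rate λ, the posterior after n observations with total T = Σxᵢ is Gamma(α+n, β+T).
Sum of observations T = 3.4 hours; n = 6.
Posterior: Gamma(7.4+6, 16.2+3.4) = Gamma(13.4, 19.6).
Var = α/β² = 0.034881.

0.034881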